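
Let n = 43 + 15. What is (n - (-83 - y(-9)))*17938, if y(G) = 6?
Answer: 2636886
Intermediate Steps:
n = 58
(n - (-83 - y(-9)))*17938 = (58 - (-83 - 1*6))*17938 = (58 - (-83 - 6))*17938 = (58 - 1*(-89))*17938 = (58 + 89)*17938 = 147*17938 = 2636886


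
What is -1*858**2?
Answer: -736164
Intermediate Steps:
-1*858**2 = -1*736164 = -736164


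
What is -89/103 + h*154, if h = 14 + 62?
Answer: 1205423/103 ≈ 11703.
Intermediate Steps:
h = 76
-89/103 + h*154 = -89/103 + 76*154 = -89*1/103 + 11704 = -89/103 + 11704 = 1205423/103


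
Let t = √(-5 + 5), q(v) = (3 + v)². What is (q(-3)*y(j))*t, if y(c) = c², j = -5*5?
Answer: 0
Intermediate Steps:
j = -25
t = 0 (t = √0 = 0)
(q(-3)*y(j))*t = ((3 - 3)²*(-25)²)*0 = (0²*625)*0 = (0*625)*0 = 0*0 = 0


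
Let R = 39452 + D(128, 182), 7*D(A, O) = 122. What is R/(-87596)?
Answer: -138143/306586 ≈ -0.45058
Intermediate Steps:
D(A, O) = 122/7 (D(A, O) = (1/7)*122 = 122/7)
R = 276286/7 (R = 39452 + 122/7 = 276286/7 ≈ 39469.)
R/(-87596) = (276286/7)/(-87596) = (276286/7)*(-1/87596) = -138143/306586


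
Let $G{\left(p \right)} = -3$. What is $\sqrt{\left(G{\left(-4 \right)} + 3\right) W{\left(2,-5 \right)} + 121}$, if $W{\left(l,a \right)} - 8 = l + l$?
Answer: $11$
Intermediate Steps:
$W{\left(l,a \right)} = 8 + 2 l$ ($W{\left(l,a \right)} = 8 + \left(l + l\right) = 8 + 2 l$)
$\sqrt{\left(G{\left(-4 \right)} + 3\right) W{\left(2,-5 \right)} + 121} = \sqrt{\left(-3 + 3\right) \left(8 + 2 \cdot 2\right) + 121} = \sqrt{0 \left(8 + 4\right) + 121} = \sqrt{0 \cdot 12 + 121} = \sqrt{0 + 121} = \sqrt{121} = 11$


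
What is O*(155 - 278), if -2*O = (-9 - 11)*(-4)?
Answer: 4920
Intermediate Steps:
O = -40 (O = -(-9 - 11)*(-4)/2 = -(-10)*(-4) = -½*80 = -40)
O*(155 - 278) = -40*(155 - 278) = -40*(-123) = 4920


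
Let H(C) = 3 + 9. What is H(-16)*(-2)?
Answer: -24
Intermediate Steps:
H(C) = 12
H(-16)*(-2) = 12*(-2) = -24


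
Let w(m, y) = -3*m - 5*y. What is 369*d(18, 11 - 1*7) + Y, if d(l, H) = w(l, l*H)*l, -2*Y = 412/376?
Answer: -516960247/188 ≈ -2.7498e+6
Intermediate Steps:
Y = -103/188 (Y = -206/376 = -1/2*103/94 = -103/188 ≈ -0.54787)
w(m, y) = -5*y - 3*m
d(l, H) = l*(-3*l - 5*H*l) (d(l, H) = (-5*l*H - 3*l)*l = (-5*H*l - 3*l)*l = (-3*l - 5*H*l)*l = l*(-3*l - 5*H*l))
369*d(18, 11 - 1*7) + Y = 369*(-1*18**2*(3 + 5*(11 - 1*7))) - 103/188 = 369*(-1*324*(3 + 5*(11 - 7))) - 103/188 = 369*(-1*324*(3 + 5*4)) - 103/188 = 369*(-1*324*(3 + 20)) - 103/188 = 369*(-1*324*23) - 103/188 = 369*(-7452) - 103/188 = -2749788 - 103/188 = -516960247/188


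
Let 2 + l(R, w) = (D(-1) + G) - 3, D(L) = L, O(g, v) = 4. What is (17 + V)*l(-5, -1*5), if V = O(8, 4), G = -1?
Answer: -147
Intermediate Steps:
l(R, w) = -7 (l(R, w) = -2 + ((-1 - 1) - 3) = -2 + (-2 - 3) = -2 - 5 = -7)
V = 4
(17 + V)*l(-5, -1*5) = (17 + 4)*(-7) = 21*(-7) = -147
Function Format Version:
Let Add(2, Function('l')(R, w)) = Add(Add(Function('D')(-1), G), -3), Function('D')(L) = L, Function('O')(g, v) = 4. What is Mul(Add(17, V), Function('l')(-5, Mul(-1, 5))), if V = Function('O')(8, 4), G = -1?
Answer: -147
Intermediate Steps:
Function('l')(R, w) = -7 (Function('l')(R, w) = Add(-2, Add(Add(-1, -1), -3)) = Add(-2, Add(-2, -3)) = Add(-2, -5) = -7)
V = 4
Mul(Add(17, V), Function('l')(-5, Mul(-1, 5))) = Mul(Add(17, 4), -7) = Mul(21, -7) = -147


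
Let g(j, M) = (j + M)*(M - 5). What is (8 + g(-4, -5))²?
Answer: 9604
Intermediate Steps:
g(j, M) = (-5 + M)*(M + j) (g(j, M) = (M + j)*(-5 + M) = (-5 + M)*(M + j))
(8 + g(-4, -5))² = (8 + ((-5)² - 5*(-5) - 5*(-4) - 5*(-4)))² = (8 + (25 + 25 + 20 + 20))² = (8 + 90)² = 98² = 9604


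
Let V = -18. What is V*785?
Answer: -14130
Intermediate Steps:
V*785 = -18*785 = -14130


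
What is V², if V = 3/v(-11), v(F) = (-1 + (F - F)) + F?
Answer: 1/16 ≈ 0.062500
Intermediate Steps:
v(F) = -1 + F (v(F) = (-1 + 0) + F = -1 + F)
V = -¼ (V = 3/(-1 - 11) = 3/(-12) = 3*(-1/12) = -¼ ≈ -0.25000)
V² = (-¼)² = 1/16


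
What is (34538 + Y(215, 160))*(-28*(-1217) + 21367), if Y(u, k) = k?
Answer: 1923761214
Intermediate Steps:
(34538 + Y(215, 160))*(-28*(-1217) + 21367) = (34538 + 160)*(-28*(-1217) + 21367) = 34698*(34076 + 21367) = 34698*55443 = 1923761214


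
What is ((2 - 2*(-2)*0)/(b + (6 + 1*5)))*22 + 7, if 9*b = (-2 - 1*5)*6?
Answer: 265/19 ≈ 13.947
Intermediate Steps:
b = -14/3 (b = ((-2 - 1*5)*6)/9 = ((-2 - 5)*6)/9 = (-7*6)/9 = (⅑)*(-42) = -14/3 ≈ -4.6667)
((2 - 2*(-2)*0)/(b + (6 + 1*5)))*22 + 7 = ((2 - 2*(-2)*0)/(-14/3 + (6 + 1*5)))*22 + 7 = ((2 + 4*0)/(-14/3 + (6 + 5)))*22 + 7 = ((2 + 0)/(-14/3 + 11))*22 + 7 = (2/(19/3))*22 + 7 = (2*(3/19))*22 + 7 = (6/19)*22 + 7 = 132/19 + 7 = 265/19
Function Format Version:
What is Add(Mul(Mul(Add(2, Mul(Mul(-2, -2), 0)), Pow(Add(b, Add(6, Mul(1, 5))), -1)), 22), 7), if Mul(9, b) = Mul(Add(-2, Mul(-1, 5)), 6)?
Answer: Rational(265, 19) ≈ 13.947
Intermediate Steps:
b = Rational(-14, 3) (b = Mul(Rational(1, 9), Mul(Add(-2, Mul(-1, 5)), 6)) = Mul(Rational(1, 9), Mul(Add(-2, -5), 6)) = Mul(Rational(1, 9), Mul(-7, 6)) = Mul(Rational(1, 9), -42) = Rational(-14, 3) ≈ -4.6667)
Add(Mul(Mul(Add(2, Mul(Mul(-2, -2), 0)), Pow(Add(b, Add(6, Mul(1, 5))), -1)), 22), 7) = Add(Mul(Mul(Add(2, Mul(Mul(-2, -2), 0)), Pow(Add(Rational(-14, 3), Add(6, Mul(1, 5))), -1)), 22), 7) = Add(Mul(Mul(Add(2, Mul(4, 0)), Pow(Add(Rational(-14, 3), Add(6, 5)), -1)), 22), 7) = Add(Mul(Mul(Add(2, 0), Pow(Add(Rational(-14, 3), 11), -1)), 22), 7) = Add(Mul(Mul(2, Pow(Rational(19, 3), -1)), 22), 7) = Add(Mul(Mul(2, Rational(3, 19)), 22), 7) = Add(Mul(Rational(6, 19), 22), 7) = Add(Rational(132, 19), 7) = Rational(265, 19)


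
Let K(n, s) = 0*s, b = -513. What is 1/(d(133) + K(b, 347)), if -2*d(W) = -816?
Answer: 1/408 ≈ 0.0024510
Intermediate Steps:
K(n, s) = 0
d(W) = 408 (d(W) = -1/2*(-816) = 408)
1/(d(133) + K(b, 347)) = 1/(408 + 0) = 1/408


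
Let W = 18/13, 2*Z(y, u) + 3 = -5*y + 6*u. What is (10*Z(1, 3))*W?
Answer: 900/13 ≈ 69.231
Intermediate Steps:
Z(y, u) = -3/2 + 3*u - 5*y/2 (Z(y, u) = -3/2 + (-5*y + 6*u)/2 = -3/2 + (3*u - 5*y/2) = -3/2 + 3*u - 5*y/2)
W = 18/13 (W = 18*(1/13) = 18/13 ≈ 1.3846)
(10*Z(1, 3))*W = (10*(-3/2 + 3*3 - 5/2*1))*(18/13) = (10*(-3/2 + 9 - 5/2))*(18/13) = (10*5)*(18/13) = 50*(18/13) = 900/13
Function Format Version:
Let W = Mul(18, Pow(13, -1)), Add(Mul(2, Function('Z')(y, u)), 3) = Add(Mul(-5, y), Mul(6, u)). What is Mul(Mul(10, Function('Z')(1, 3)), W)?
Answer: Rational(900, 13) ≈ 69.231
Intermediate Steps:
Function('Z')(y, u) = Add(Rational(-3, 2), Mul(3, u), Mul(Rational(-5, 2), y)) (Function('Z')(y, u) = Add(Rational(-3, 2), Mul(Rational(1, 2), Add(Mul(-5, y), Mul(6, u)))) = Add(Rational(-3, 2), Add(Mul(3, u), Mul(Rational(-5, 2), y))) = Add(Rational(-3, 2), Mul(3, u), Mul(Rational(-5, 2), y)))
W = Rational(18, 13) (W = Mul(18, Rational(1, 13)) = Rational(18, 13) ≈ 1.3846)
Mul(Mul(10, Function('Z')(1, 3)), W) = Mul(Mul(10, Add(Rational(-3, 2), Mul(3, 3), Mul(Rational(-5, 2), 1))), Rational(18, 13)) = Mul(Mul(10, Add(Rational(-3, 2), 9, Rational(-5, 2))), Rational(18, 13)) = Mul(Mul(10, 5), Rational(18, 13)) = Mul(50, Rational(18, 13)) = Rational(900, 13)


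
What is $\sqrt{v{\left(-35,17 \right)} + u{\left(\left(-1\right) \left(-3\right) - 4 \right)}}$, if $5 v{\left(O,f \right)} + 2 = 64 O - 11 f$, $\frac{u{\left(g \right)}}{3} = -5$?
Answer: $\frac{2 i \sqrt{3130}}{5} \approx 22.379 i$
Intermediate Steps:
$u{\left(g \right)} = -15$ ($u{\left(g \right)} = 3 \left(-5\right) = -15$)
$v{\left(O,f \right)} = - \frac{2}{5} - \frac{11 f}{5} + \frac{64 O}{5}$ ($v{\left(O,f \right)} = - \frac{2}{5} + \frac{64 O - 11 f}{5} = - \frac{2}{5} + \frac{- 11 f + 64 O}{5} = - \frac{2}{5} + \left(- \frac{11 f}{5} + \frac{64 O}{5}\right) = - \frac{2}{5} - \frac{11 f}{5} + \frac{64 O}{5}$)
$\sqrt{v{\left(-35,17 \right)} + u{\left(\left(-1\right) \left(-3\right) - 4 \right)}} = \sqrt{\left(- \frac{2}{5} - \frac{187}{5} + \frac{64}{5} \left(-35\right)\right) - 15} = \sqrt{\left(- \frac{2}{5} - \frac{187}{5} - 448\right) - 15} = \sqrt{- \frac{2429}{5} - 15} = \sqrt{- \frac{2504}{5}} = \frac{2 i \sqrt{3130}}{5}$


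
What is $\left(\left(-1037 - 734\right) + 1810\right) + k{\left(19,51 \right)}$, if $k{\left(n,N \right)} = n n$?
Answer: $400$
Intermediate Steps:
$k{\left(n,N \right)} = n^{2}$
$\left(\left(-1037 - 734\right) + 1810\right) + k{\left(19,51 \right)} = \left(\left(-1037 - 734\right) + 1810\right) + 19^{2} = \left(-1771 + 1810\right) + 361 = 39 + 361 = 400$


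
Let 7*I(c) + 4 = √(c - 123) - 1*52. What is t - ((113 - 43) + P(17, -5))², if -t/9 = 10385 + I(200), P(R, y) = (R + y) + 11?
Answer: -102042 - 9*√77/7 ≈ -1.0205e+5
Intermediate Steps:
P(R, y) = 11 + R + y
I(c) = -8 + √(-123 + c)/7 (I(c) = -4/7 + (√(c - 123) - 1*52)/7 = -4/7 + (√(-123 + c) - 52)/7 = -4/7 + (-52 + √(-123 + c))/7 = -4/7 + (-52/7 + √(-123 + c)/7) = -8 + √(-123 + c)/7)
t = -93393 - 9*√77/7 (t = -9*(10385 + (-8 + √(-123 + 200)/7)) = -9*(10385 + (-8 + √77/7)) = -9*(10377 + √77/7) = -93393 - 9*√77/7 ≈ -93404.)
t - ((113 - 43) + P(17, -5))² = (-93393 - 9*√77/7) - ((113 - 43) + (11 + 17 - 5))² = (-93393 - 9*√77/7) - (70 + 23)² = (-93393 - 9*√77/7) - 1*93² = (-93393 - 9*√77/7) - 1*8649 = (-93393 - 9*√77/7) - 8649 = -102042 - 9*√77/7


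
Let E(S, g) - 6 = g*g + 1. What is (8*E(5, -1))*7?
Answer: 448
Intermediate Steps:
E(S, g) = 7 + g**2 (E(S, g) = 6 + (g*g + 1) = 6 + (g**2 + 1) = 6 + (1 + g**2) = 7 + g**2)
(8*E(5, -1))*7 = (8*(7 + (-1)**2))*7 = (8*(7 + 1))*7 = (8*8)*7 = 64*7 = 448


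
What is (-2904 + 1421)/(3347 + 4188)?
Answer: -1483/7535 ≈ -0.19681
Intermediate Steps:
(-2904 + 1421)/(3347 + 4188) = -1483/7535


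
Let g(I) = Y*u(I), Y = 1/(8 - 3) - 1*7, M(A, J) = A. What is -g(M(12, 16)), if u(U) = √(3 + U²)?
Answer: 238*√3/5 ≈ 82.446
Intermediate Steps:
Y = -34/5 (Y = 1/5 - 7 = ⅕ - 7 = -34/5 ≈ -6.8000)
g(I) = -34*√(3 + I²)/5
-g(M(12, 16)) = -(-34)*√(3 + 12²)/5 = -(-34)*√(3 + 144)/5 = -(-34)*√147/5 = -(-34)*7*√3/5 = -(-238)*√3/5 = 238*√3/5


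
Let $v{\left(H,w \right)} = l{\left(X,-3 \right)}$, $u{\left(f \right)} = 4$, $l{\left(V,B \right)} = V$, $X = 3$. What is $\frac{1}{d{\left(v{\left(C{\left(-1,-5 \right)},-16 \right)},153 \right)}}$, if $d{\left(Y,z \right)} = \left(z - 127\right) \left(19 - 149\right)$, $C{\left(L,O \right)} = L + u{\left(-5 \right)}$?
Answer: $- \frac{1}{3380} \approx -0.00029586$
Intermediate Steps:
$C{\left(L,O \right)} = 4 + L$ ($C{\left(L,O \right)} = L + 4 = 4 + L$)
$v{\left(H,w \right)} = 3$
$d{\left(Y,z \right)} = 16510 - 130 z$ ($d{\left(Y,z \right)} = \left(-127 + z\right) \left(-130\right) = 16510 - 130 z$)
$\frac{1}{d{\left(v{\left(C{\left(-1,-5 \right)},-16 \right)},153 \right)}} = \frac{1}{16510 - 19890} = \frac{1}{-3380} = - \frac{1}{3380}$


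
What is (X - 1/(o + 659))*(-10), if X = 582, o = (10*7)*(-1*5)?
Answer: -1798370/309 ≈ -5820.0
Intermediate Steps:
o = -350 (o = 70*(-5) = -350)
(X - 1/(o + 659))*(-10) = (582 - 1/(-350 + 659))*(-10) = (582 - 1/309)*(-10) = (179837/309)*(-10) = -1798370/309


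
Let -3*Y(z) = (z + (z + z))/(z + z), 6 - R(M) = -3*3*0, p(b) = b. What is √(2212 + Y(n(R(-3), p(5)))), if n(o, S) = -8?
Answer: √8846/2 ≈ 47.027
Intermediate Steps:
R(M) = 6 (R(M) = 6 - (-3*3)*0 = 6 - (-9)*0 = 6 - 1*0 = 6 + 0 = 6)
Y(z) = -½ (Y(z) = -(z + (z + z))/(3*(z + z)) = -(z + 2*z)/(3*(2*z)) = -3*z*1/(2*z)/3 = -⅓*3/2 = -½)
√(2212 + Y(n(R(-3), p(5)))) = √(2212 - ½) = √(4423/2) = √8846/2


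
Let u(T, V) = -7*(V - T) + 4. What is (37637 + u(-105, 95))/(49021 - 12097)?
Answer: 36241/36924 ≈ 0.98150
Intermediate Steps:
u(T, V) = 4 - 7*V + 7*T (u(T, V) = (-7*V + 7*T) + 4 = 4 - 7*V + 7*T)
(37637 + u(-105, 95))/(49021 - 12097) = (37637 + (4 - 7*95 + 7*(-105)))/(49021 - 12097) = (37637 + (4 - 665 - 735))/36924 = (37637 - 1396)*(1/36924) = 36241*(1/36924) = 36241/36924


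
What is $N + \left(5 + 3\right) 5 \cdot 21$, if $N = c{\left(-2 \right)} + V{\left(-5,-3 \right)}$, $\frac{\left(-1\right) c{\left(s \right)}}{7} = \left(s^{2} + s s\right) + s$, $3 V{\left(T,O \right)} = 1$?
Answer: $\frac{2395}{3} \approx 798.33$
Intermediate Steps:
$V{\left(T,O \right)} = \frac{1}{3}$ ($V{\left(T,O \right)} = \frac{1}{3} \cdot 1 = \frac{1}{3}$)
$c{\left(s \right)} = - 14 s^{2} - 7 s$ ($c{\left(s \right)} = - 7 \left(\left(s^{2} + s s\right) + s\right) = - 7 \left(\left(s^{2} + s^{2}\right) + s\right) = - 7 \left(2 s^{2} + s\right) = - 7 \left(s + 2 s^{2}\right) = - 14 s^{2} - 7 s$)
$N = - \frac{125}{3}$ ($N = \left(-7\right) \left(-2\right) \left(1 + 2 \left(-2\right)\right) + \frac{1}{3} = \left(-7\right) \left(-2\right) \left(1 - 4\right) + \frac{1}{3} = \left(-7\right) \left(-2\right) \left(-3\right) + \frac{1}{3} = -42 + \frac{1}{3} = - \frac{125}{3} \approx -41.667$)
$N + \left(5 + 3\right) 5 \cdot 21 = - \frac{125}{3} + \left(5 + 3\right) 5 \cdot 21 = - \frac{125}{3} + 8 \cdot 5 \cdot 21 = - \frac{125}{3} + 40 \cdot 21 = - \frac{125}{3} + 840 = \frac{2395}{3}$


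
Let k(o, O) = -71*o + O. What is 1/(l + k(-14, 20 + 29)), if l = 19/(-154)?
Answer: 154/160603 ≈ 0.00095889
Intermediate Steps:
k(o, O) = O - 71*o
l = -19/154 (l = -1/154*19 = -19/154 ≈ -0.12338)
1/(l + k(-14, 20 + 29)) = 1/(-19/154 + ((20 + 29) - 71*(-14))) = 1/(-19/154 + (49 + 994)) = 1/(-19/154 + 1043) = 1/(160603/154) = 154/160603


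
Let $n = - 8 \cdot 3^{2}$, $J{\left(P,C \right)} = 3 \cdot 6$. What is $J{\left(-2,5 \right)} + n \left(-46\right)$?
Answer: $3330$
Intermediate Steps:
$J{\left(P,C \right)} = 18$
$n = -72$ ($n = \left(-8\right) 9 = -72$)
$J{\left(-2,5 \right)} + n \left(-46\right) = 18 - -3312 = 18 + 3312 = 3330$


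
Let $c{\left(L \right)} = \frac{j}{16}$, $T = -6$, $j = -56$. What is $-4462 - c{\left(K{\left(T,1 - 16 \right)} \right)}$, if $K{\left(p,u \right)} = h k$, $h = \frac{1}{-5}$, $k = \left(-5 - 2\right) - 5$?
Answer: $- \frac{8917}{2} \approx -4458.5$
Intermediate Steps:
$k = -12$ ($k = -7 - 5 = -12$)
$h = - \frac{1}{5} \approx -0.2$
$K{\left(p,u \right)} = \frac{12}{5}$ ($K{\left(p,u \right)} = \left(- \frac{1}{5}\right) \left(-12\right) = \frac{12}{5}$)
$c{\left(L \right)} = - \frac{7}{2}$ ($c{\left(L \right)} = - \frac{56}{16} = \left(-56\right) \frac{1}{16} = - \frac{7}{2}$)
$-4462 - c{\left(K{\left(T,1 - 16 \right)} \right)} = -4462 - - \frac{7}{2} = -4462 + \frac{7}{2} = - \frac{8917}{2}$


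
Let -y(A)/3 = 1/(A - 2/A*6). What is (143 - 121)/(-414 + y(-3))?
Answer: -22/417 ≈ -0.052758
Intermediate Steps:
y(A) = -3/(A - 12/A) (y(A) = -3/(A - 2/A*6) = -3/(A - 12/A))
(143 - 121)/(-414 + y(-3)) = (143 - 121)/(-414 - 3*(-3)/(-12 + (-3)²)) = 22/(-414 - 3*(-3)/(-12 + 9)) = 22/(-414 - 3*(-3)/(-3)) = 22/(-414 - 3*(-3)*(-⅓)) = 22/(-414 - 3) = 22/(-417) = 22*(-1/417) = -22/417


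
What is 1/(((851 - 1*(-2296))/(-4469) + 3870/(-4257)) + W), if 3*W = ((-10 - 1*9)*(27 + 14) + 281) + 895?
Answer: 147477/19278202 ≈ 0.0076499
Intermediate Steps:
W = 397/3 (W = (((-10 - 1*9)*(27 + 14) + 281) + 895)/3 = (((-10 - 9)*41 + 281) + 895)/3 = ((-19*41 + 281) + 895)/3 = ((-779 + 281) + 895)/3 = (-498 + 895)/3 = (⅓)*397 = 397/3 ≈ 132.33)
1/(((851 - 1*(-2296))/(-4469) + 3870/(-4257)) + W) = 1/(((851 - 1*(-2296))/(-4469) + 3870/(-4257)) + 397/3) = 1/(((851 + 2296)*(-1/4469) + 3870*(-1/4257)) + 397/3) = 1/((3147*(-1/4469) - 10/11) + 397/3) = 1/((-3147/4469 - 10/11) + 397/3) = 1/(-79307/49159 + 397/3) = 1/(19278202/147477) = 147477/19278202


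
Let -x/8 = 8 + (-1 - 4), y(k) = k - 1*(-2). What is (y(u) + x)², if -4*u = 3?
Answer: 8281/16 ≈ 517.56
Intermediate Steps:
u = -¾ (u = -¼*3 = -¾ ≈ -0.75000)
y(k) = 2 + k (y(k) = k + 2 = 2 + k)
x = -24 (x = -8*(8 + (-1 - 4)) = -8*(8 - 5) = -8*3 = -24)
(y(u) + x)² = ((2 - ¾) - 24)² = (5/4 - 24)² = (-91/4)² = 8281/16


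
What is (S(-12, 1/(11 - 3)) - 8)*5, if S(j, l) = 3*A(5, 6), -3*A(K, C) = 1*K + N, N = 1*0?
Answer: -65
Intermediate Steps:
N = 0
A(K, C) = -K/3 (A(K, C) = -(1*K + 0)/3 = -(K + 0)/3 = -K/3)
S(j, l) = -5 (S(j, l) = 3*(-⅓*5) = 3*(-5/3) = -5)
(S(-12, 1/(11 - 3)) - 8)*5 = (-5 - 8)*5 = -13*5 = -65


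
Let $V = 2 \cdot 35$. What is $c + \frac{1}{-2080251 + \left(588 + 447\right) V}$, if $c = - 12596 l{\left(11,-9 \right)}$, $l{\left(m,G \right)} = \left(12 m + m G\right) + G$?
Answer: $- \frac{606966273505}{2007801} \approx -3.023 \cdot 10^{5}$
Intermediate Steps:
$V = 70$
$l{\left(m,G \right)} = G + 12 m + G m$ ($l{\left(m,G \right)} = \left(12 m + G m\right) + G = G + 12 m + G m$)
$c = -302304$ ($c = - 12596 \left(-9 + 12 \cdot 11 - 99\right) = - 12596 \left(-9 + 132 - 99\right) = \left(-12596\right) 24 = -302304$)
$c + \frac{1}{-2080251 + \left(588 + 447\right) V} = -302304 + \frac{1}{-2080251 + \left(588 + 447\right) 70} = -302304 + \frac{1}{-2080251 + 1035 \cdot 70} = -302304 + \frac{1}{-2080251 + 72450} = -302304 + \frac{1}{-2007801} = -302304 - \frac{1}{2007801} = - \frac{606966273505}{2007801}$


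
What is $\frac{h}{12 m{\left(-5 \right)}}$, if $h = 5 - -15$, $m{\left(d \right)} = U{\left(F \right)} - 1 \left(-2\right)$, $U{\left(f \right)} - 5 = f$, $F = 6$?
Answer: $\frac{5}{39} \approx 0.12821$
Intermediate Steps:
$U{\left(f \right)} = 5 + f$
$m{\left(d \right)} = 13$ ($m{\left(d \right)} = \left(5 + 6\right) - 1 \left(-2\right) = 11 - -2 = 11 + 2 = 13$)
$h = 20$ ($h = 5 + 15 = 20$)
$\frac{h}{12 m{\left(-5 \right)}} = \frac{1}{12 \cdot 13} \cdot 20 = \frac{1}{156} \cdot 20 = \frac{5}{39}$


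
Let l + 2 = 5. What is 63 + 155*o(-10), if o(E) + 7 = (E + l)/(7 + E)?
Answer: -1981/3 ≈ -660.33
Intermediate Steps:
l = 3 (l = -2 + 5 = 3)
o(E) = -7 + (3 + E)/(7 + E) (o(E) = -7 + (E + 3)/(7 + E) = -7 + (3 + E)/(7 + E))
63 + 155*o(-10) = 63 + 155*(2*(-23 - 3*(-10))/(7 - 10)) = 63 + 155*(2*(-23 + 30)/(-3)) = 63 + 155*(2*(-⅓)*7) = 63 + 155*(-14/3) = 63 - 2170/3 = -1981/3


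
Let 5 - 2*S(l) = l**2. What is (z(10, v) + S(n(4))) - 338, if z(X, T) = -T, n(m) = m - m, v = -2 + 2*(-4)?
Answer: -651/2 ≈ -325.50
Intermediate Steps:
v = -10 (v = -2 - 8 = -10)
n(m) = 0
S(l) = 5/2 - l**2/2
(z(10, v) + S(n(4))) - 338 = (-1*(-10) + (5/2 - 1/2*0**2)) - 338 = (10 + (5/2 - 1/2*0)) - 338 = (10 + (5/2 + 0)) - 338 = (10 + 5/2) - 338 = 25/2 - 338 = -651/2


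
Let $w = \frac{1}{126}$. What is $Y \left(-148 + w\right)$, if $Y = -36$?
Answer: $\frac{37294}{7} \approx 5327.7$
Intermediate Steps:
$w = \frac{1}{126} \approx 0.0079365$
$Y \left(-148 + w\right) = - 36 \left(-148 + \frac{1}{126}\right) = \left(-36\right) \left(- \frac{18647}{126}\right) = \frac{37294}{7}$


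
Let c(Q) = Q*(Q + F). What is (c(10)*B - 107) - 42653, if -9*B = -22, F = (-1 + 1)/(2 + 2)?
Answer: -382640/9 ≈ -42516.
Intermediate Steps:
F = 0 (F = 0/4 = 0*(¼) = 0)
B = 22/9 (B = -⅑*(-22) = 22/9 ≈ 2.4444)
c(Q) = Q² (c(Q) = Q*(Q + 0) = Q*Q = Q²)
(c(10)*B - 107) - 42653 = (10²*(22/9) - 107) - 42653 = (100*(22/9) - 107) - 42653 = (2200/9 - 107) - 42653 = 1237/9 - 42653 = -382640/9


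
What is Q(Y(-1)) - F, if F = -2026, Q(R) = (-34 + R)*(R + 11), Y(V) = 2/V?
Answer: 1702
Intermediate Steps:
Q(R) = (-34 + R)*(11 + R)
Q(Y(-1)) - F = (-374 + (2/(-1))² - 46/(-1)) - 1*(-2026) = (-374 + (2*(-1))² - 46*(-1)) + 2026 = (-374 + (-2)² - 23*(-2)) + 2026 = (-374 + 4 + 46) + 2026 = -324 + 2026 = 1702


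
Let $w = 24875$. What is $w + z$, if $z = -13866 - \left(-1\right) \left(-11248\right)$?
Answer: $-239$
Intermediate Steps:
$z = -25114$ ($z = -13866 - 11248 = -25114$)
$w + z = 24875 - 25114 = -239$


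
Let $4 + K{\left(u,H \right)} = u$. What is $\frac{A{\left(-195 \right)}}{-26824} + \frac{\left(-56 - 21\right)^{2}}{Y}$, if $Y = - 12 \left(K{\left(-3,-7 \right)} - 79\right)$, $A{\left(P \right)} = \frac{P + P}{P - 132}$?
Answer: $\frac{2166896363}{377172264} \approx 5.7451$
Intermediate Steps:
$A{\left(P \right)} = \frac{2 P}{-132 + P}$
$K{\left(u,H \right)} = -4 + u$
$Y = 1032$ ($Y = - 12 \left(\left(-4 - 3\right) - 79\right) = - 12 \left(-7 - 79\right) = \left(-12\right) \left(-86\right) = 1032$)
$\frac{A{\left(-195 \right)}}{-26824} + \frac{\left(-56 - 21\right)^{2}}{Y} = \frac{2 \left(-195\right) \frac{1}{-132 - 195}}{-26824} + \frac{\left(-56 - 21\right)^{2}}{1032} = 2 \left(-195\right) \frac{1}{-327} \left(- \frac{1}{26824}\right) + \left(-77\right)^{2} \cdot \frac{1}{1032} = 2 \left(-195\right) \left(- \frac{1}{327}\right) \left(- \frac{1}{26824}\right) + 5929 \cdot \frac{1}{1032} = \frac{130}{109} \left(- \frac{1}{26824}\right) + \frac{5929}{1032} = - \frac{65}{1461908} + \frac{5929}{1032} = \frac{2166896363}{377172264}$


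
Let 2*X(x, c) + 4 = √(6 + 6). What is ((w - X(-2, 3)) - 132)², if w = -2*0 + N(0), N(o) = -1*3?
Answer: (133 + √3)² ≈ 18153.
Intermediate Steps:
X(x, c) = -2 + √3 (X(x, c) = -2 + √(6 + 6)/2 = -2 + √12/2 = -2 + (2*√3)/2 = -2 + √3)
N(o) = -3
w = -3 (w = -2*0 - 3 = 0 - 3 = -3)
((w - X(-2, 3)) - 132)² = ((-3 - (-2 + √3)) - 132)² = ((-3 + (2 - √3)) - 132)² = ((-1 - √3) - 132)² = (-133 - √3)²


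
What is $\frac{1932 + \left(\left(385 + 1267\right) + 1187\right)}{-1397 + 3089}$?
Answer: $\frac{4771}{1692} \approx 2.8197$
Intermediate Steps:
$\frac{1932 + \left(\left(385 + 1267\right) + 1187\right)}{-1397 + 3089} = \frac{1932 + \left(1652 + 1187\right)}{1692} = \left(1932 + 2839\right) \frac{1}{1692} = 4771 \cdot \frac{1}{1692} = \frac{4771}{1692}$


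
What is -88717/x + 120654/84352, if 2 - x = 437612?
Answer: 15070713331/9228319680 ≈ 1.6331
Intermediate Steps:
x = -437610 (x = 2 - 1*437612 = 2 - 437612 = -437610)
-88717/x + 120654/84352 = -88717/(-437610) + 120654/84352 = -88717*(-1/437610) + 120654*(1/84352) = 88717/437610 + 60327/42176 = 15070713331/9228319680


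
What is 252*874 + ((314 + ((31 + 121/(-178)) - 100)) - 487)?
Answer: 39160947/178 ≈ 2.2001e+5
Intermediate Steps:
252*874 + ((314 + ((31 + 121/(-178)) - 100)) - 487) = 220248 + ((314 + ((31 + 121*(-1/178)) - 100)) - 487) = 220248 + ((314 + ((31 - 121/178) - 100)) - 487) = 220248 + ((314 + (5397/178 - 100)) - 487) = 220248 + ((314 - 12403/178) - 487) = 220248 + (43489/178 - 487) = 220248 - 43197/178 = 39160947/178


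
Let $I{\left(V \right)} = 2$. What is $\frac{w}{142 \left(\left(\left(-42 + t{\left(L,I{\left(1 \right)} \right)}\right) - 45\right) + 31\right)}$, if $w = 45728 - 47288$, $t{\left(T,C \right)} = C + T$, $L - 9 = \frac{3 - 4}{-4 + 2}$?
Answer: $\frac{1560}{6319} \approx 0.24687$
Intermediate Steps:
$L = \frac{19}{2}$ ($L = 9 + \frac{3 - 4}{-4 + 2} = 9 - \frac{1}{-2} = 9 - - \frac{1}{2} = 9 + \frac{1}{2} = \frac{19}{2} \approx 9.5$)
$w = -1560$ ($w = 45728 - 47288 = -1560$)
$\frac{w}{142 \left(\left(\left(-42 + t{\left(L,I{\left(1 \right)} \right)}\right) - 45\right) + 31\right)} = - \frac{1560}{142 \left(\left(\left(-42 + \left(2 + \frac{19}{2}\right)\right) - 45\right) + 31\right)} = - \frac{1560}{142 \left(\left(\left(-42 + \frac{23}{2}\right) - 45\right) + 31\right)} = - \frac{1560}{142 \left(\left(- \frac{61}{2} - 45\right) + 31\right)} = - \frac{1560}{142 \left(- \frac{151}{2} + 31\right)} = - \frac{1560}{142 \left(- \frac{89}{2}\right)} = - \frac{1560}{-6319} = \left(-1560\right) \left(- \frac{1}{6319}\right) = \frac{1560}{6319}$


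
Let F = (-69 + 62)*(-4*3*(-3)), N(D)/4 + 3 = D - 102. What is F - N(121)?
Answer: -316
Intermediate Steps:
N(D) = -420 + 4*D (N(D) = -12 + 4*(D - 102) = -12 + 4*(-102 + D) = -12 + (-408 + 4*D) = -420 + 4*D)
F = -252 (F = -(-84)*(-3) = -7*36 = -252)
F - N(121) = -252 - (-420 + 4*121) = -252 - (-420 + 484) = -252 - 1*64 = -252 - 64 = -316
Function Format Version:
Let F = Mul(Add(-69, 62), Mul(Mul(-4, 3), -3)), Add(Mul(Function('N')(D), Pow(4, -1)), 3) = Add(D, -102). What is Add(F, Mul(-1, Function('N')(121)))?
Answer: -316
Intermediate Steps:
Function('N')(D) = Add(-420, Mul(4, D)) (Function('N')(D) = Add(-12, Mul(4, Add(D, -102))) = Add(-12, Mul(4, Add(-102, D))) = Add(-12, Add(-408, Mul(4, D))) = Add(-420, Mul(4, D)))
F = -252 (F = Mul(-7, Mul(-12, -3)) = Mul(-7, 36) = -252)
Add(F, Mul(-1, Function('N')(121))) = Add(-252, Mul(-1, Add(-420, Mul(4, 121)))) = Add(-252, Mul(-1, Add(-420, 484))) = Add(-252, Mul(-1, 64)) = Add(-252, -64) = -316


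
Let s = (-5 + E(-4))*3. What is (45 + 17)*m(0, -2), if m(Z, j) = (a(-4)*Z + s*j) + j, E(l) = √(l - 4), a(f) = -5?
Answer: 1736 - 744*I*√2 ≈ 1736.0 - 1052.2*I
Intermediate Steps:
E(l) = √(-4 + l)
s = -15 + 6*I*√2 (s = (-5 + √(-4 - 4))*3 = (-5 + √(-8))*3 = (-5 + 2*I*√2)*3 = -15 + 6*I*√2 ≈ -15.0 + 8.4853*I)
m(Z, j) = j - 5*Z + j*(-15 + 6*I*√2) (m(Z, j) = (-5*Z + (-15 + 6*I*√2)*j) + j = (-5*Z + j*(-15 + 6*I*√2)) + j = j - 5*Z + j*(-15 + 6*I*√2))
(45 + 17)*m(0, -2) = (45 + 17)*(-14*(-2) - 5*0 + 6*I*(-2)*√2) = 62*(28 + 0 - 12*I*√2) = 62*(28 - 12*I*√2) = 1736 - 744*I*√2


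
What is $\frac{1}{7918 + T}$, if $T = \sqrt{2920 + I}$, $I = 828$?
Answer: $\frac{3959}{31345488} - \frac{\sqrt{937}}{31345488} \approx 0.00012533$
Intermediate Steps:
$T = 2 \sqrt{937}$ ($T = \sqrt{2920 + 828} = \sqrt{3748} = 2 \sqrt{937} \approx 61.221$)
$\frac{1}{7918 + T} = \frac{1}{7918 + 2 \sqrt{937}}$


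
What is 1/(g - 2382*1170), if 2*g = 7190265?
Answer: 2/1616385 ≈ 1.2373e-6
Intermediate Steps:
g = 7190265/2 (g = (½)*7190265 = 7190265/2 ≈ 3.5951e+6)
1/(g - 2382*1170) = 1/(7190265/2 - 2382*1170) = 1/(7190265/2 - 2786940) = 1/(1616385/2) = 2/1616385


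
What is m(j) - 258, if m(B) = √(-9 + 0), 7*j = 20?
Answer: -258 + 3*I ≈ -258.0 + 3.0*I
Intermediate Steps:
j = 20/7 (j = (⅐)*20 = 20/7 ≈ 2.8571)
m(B) = 3*I (m(B) = √(-9) = 3*I)
m(j) - 258 = 3*I - 258 = -258 + 3*I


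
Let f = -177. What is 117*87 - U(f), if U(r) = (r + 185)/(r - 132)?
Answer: 3145319/309 ≈ 10179.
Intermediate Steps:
U(r) = (185 + r)/(-132 + r)
117*87 - U(f) = 117*87 - (185 - 177)/(-132 - 177) = 10179 - 8/(-309) = 10179 - (-1)*8/309 = 10179 - 1*(-8/309) = 10179 + 8/309 = 3145319/309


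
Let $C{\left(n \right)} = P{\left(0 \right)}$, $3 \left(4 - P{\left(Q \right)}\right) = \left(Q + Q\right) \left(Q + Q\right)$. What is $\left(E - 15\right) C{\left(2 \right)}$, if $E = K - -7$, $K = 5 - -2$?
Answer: $-4$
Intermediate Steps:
$P{\left(Q \right)} = 4 - \frac{4 Q^{2}}{3}$ ($P{\left(Q \right)} = 4 - \frac{\left(Q + Q\right) \left(Q + Q\right)}{3} = 4 - \frac{2 Q 2 Q}{3} = 4 - \frac{4 Q^{2}}{3}$)
$K = 7$ ($K = 5 + 2 = 7$)
$C{\left(n \right)} = 4$ ($C{\left(n \right)} = 4 - \frac{4 \cdot 0^{2}}{3} = 4 - 0 = 4 + 0 = 4$)
$E = 14$ ($E = 7 - -7 = 7 + 7 = 14$)
$\left(E - 15\right) C{\left(2 \right)} = \left(14 - 15\right) 4 = \left(-1\right) 4 = -4$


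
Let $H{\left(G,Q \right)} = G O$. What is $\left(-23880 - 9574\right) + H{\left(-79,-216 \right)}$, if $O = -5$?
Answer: $-33059$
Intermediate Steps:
$H{\left(G,Q \right)} = - 5 G$ ($H{\left(G,Q \right)} = G \left(-5\right) = - 5 G$)
$\left(-23880 - 9574\right) + H{\left(-79,-216 \right)} = \left(-23880 - 9574\right) - -395 = \left(-23880 - 9574\right) + 395 = -33454 + 395 = -33059$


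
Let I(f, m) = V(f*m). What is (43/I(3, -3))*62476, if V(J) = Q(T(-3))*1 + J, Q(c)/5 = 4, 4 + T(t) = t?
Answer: 2686468/11 ≈ 2.4422e+5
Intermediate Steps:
T(t) = -4 + t
Q(c) = 20 (Q(c) = 5*4 = 20)
V(J) = 20 + J (V(J) = 20*1 + J = 20 + J)
I(f, m) = 20 + f*m
(43/I(3, -3))*62476 = (43/(20 + 3*(-3)))*62476 = (43/(20 - 9))*62476 = (43/11)*62476 = 2686468/11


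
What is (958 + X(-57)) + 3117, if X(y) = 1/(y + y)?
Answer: 464549/114 ≈ 4075.0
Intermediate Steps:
X(y) = 1/(2*y)
(958 + X(-57)) + 3117 = (958 + (½)/(-57)) + 3117 = (958 + (½)*(-1/57)) + 3117 = (958 - 1/114) + 3117 = 109211/114 + 3117 = 464549/114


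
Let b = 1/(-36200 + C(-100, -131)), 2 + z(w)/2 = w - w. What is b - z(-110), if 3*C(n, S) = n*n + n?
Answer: 131599/32900 ≈ 4.0000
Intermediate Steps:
z(w) = -4 (z(w) = -4 + 2*(w - w) = -4 + 2*0 = -4 + 0 = -4)
C(n, S) = n/3 + n²/3 (C(n, S) = (n*n + n)/3 = (n² + n)/3 = (n + n²)/3 = n/3 + n²/3)
b = -1/32900 (b = 1/(-36200 + (⅓)*(-100)*(1 - 100)) = 1/(-36200 + (⅓)*(-100)*(-99)) = 1/(-36200 + 3300) = 1/(-32900) = -1/32900 ≈ -3.0395e-5)
b - z(-110) = -1/32900 - 1*(-4) = -1/32900 + 4 = 131599/32900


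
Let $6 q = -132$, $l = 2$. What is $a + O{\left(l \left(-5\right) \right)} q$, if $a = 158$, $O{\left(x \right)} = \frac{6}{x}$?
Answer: $\frac{856}{5} \approx 171.2$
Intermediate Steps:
$q = -22$ ($q = \frac{1}{6} \left(-132\right) = -22$)
$a + O{\left(l \left(-5\right) \right)} q = 158 + \frac{6}{2 \left(-5\right)} \left(-22\right) = 158 + \frac{6}{-10} \left(-22\right) = 158 + 6 \left(- \frac{1}{10}\right) \left(-22\right) = 158 - - \frac{66}{5} = 158 + \frac{66}{5} = \frac{856}{5}$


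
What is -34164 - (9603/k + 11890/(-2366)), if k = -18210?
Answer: -245285319907/7180810 ≈ -34158.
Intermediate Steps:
-34164 - (9603/k + 11890/(-2366)) = -34164 - (9603/(-18210) + 11890/(-2366)) = -34164 - (9603*(-1/18210) + 11890*(-1/2366)) = -34164 - (-3201/6070 - 5945/1183) = -34164 - 1*(-39872933/7180810) = -34164 + 39872933/7180810 = -245285319907/7180810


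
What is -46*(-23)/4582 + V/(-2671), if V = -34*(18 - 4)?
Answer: 2503475/6119261 ≈ 0.40911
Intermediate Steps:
V = -476 (V = -34*14 = -476)
-46*(-23)/4582 + V/(-2671) = -46*(-23)/4582 - 476/(-2671) = 1058*(1/4582) - 476*(-1/2671) = 529/2291 + 476/2671 = 2503475/6119261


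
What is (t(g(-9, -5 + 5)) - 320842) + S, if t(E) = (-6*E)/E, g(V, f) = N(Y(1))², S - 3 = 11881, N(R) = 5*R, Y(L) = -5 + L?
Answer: -308964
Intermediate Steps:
S = 11884 (S = 3 + 11881 = 11884)
g(V, f) = 400 (g(V, f) = (5*(-5 + 1))² = (5*(-4))² = (-20)² = 400)
t(E) = -6
(t(g(-9, -5 + 5)) - 320842) + S = (-6 - 320842) + 11884 = -320848 + 11884 = -308964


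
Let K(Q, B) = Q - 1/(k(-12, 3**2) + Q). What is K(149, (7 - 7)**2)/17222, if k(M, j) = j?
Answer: 23541/2721076 ≈ 0.0086514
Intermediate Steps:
K(Q, B) = Q - 1/(9 + Q) (K(Q, B) = Q - 1/(3**2 + Q) = Q - 1/(9 + Q))
K(149, (7 - 7)**2)/17222 = ((-1 + 149**2 + 9*149)/(9 + 149))/17222 = ((-1 + 22201 + 1341)/158)*(1/17222) = ((1/158)*23541)*(1/17222) = (23541/158)*(1/17222) = 23541/2721076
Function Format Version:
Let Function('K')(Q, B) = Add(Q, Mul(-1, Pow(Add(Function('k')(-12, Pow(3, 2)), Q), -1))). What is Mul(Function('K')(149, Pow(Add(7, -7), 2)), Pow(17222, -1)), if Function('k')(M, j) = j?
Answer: Rational(23541, 2721076) ≈ 0.0086514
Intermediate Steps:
Function('K')(Q, B) = Add(Q, Mul(-1, Pow(Add(9, Q), -1))) (Function('K')(Q, B) = Add(Q, Mul(-1, Pow(Add(Pow(3, 2), Q), -1))) = Add(Q, Mul(-1, Pow(Add(9, Q), -1))))
Mul(Function('K')(149, Pow(Add(7, -7), 2)), Pow(17222, -1)) = Mul(Mul(Pow(Add(9, 149), -1), Add(-1, Pow(149, 2), Mul(9, 149))), Pow(17222, -1)) = Mul(Mul(Pow(158, -1), Add(-1, 22201, 1341)), Rational(1, 17222)) = Mul(Mul(Rational(1, 158), 23541), Rational(1, 17222)) = Mul(Rational(23541, 158), Rational(1, 17222)) = Rational(23541, 2721076)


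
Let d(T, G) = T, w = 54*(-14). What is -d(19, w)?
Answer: -19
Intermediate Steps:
w = -756
-d(19, w) = -1*19 = -19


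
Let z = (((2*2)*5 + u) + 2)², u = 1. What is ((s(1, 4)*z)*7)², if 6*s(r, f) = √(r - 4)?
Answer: -13712209/12 ≈ -1.1427e+6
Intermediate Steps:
s(r, f) = √(-4 + r)/6 (s(r, f) = √(r - 4)/6 = √(-4 + r)/6)
z = 529 (z = (((2*2)*5 + 1) + 2)² = ((4*5 + 1) + 2)² = ((20 + 1) + 2)² = (21 + 2)² = 23² = 529)
((s(1, 4)*z)*7)² = (((√(-4 + 1)/6)*529)*7)² = (((√(-3)/6)*529)*7)² = ((((I*√3)/6)*529)*7)² = (((I*√3/6)*529)*7)² = ((529*I*√3/6)*7)² = (3703*I*√3/6)² = -13712209/12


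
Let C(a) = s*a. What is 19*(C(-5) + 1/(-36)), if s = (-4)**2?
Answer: -54739/36 ≈ -1520.5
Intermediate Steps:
s = 16
C(a) = 16*a
19*(C(-5) + 1/(-36)) = 19*(16*(-5) + 1/(-36)) = 19*(-80 - 1/36) = 19*(-2881/36) = -54739/36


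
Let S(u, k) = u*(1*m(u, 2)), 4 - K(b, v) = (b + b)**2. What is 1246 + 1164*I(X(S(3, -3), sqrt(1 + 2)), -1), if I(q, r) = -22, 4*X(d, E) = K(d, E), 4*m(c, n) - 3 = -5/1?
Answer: -24362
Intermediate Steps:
m(c, n) = -1/2 (m(c, n) = 3/4 + (-5/1)/4 = 3/4 + (-5*1)/4 = 3/4 + (1/4)*(-5) = 3/4 - 5/4 = -1/2)
K(b, v) = 4 - 4*b**2 (K(b, v) = 4 - (b + b)**2 = 4 - (2*b)**2 = 4 - 4*b**2)
S(u, k) = -u/2 (S(u, k) = u*(1*(-1/2)) = u*(-1/2) = -u/2)
X(d, E) = 1 - d**2 (X(d, E) = (4 - 4*d**2)/4 = 1 - d**2)
1246 + 1164*I(X(S(3, -3), sqrt(1 + 2)), -1) = 1246 + 1164*(-22) = 1246 - 25608 = -24362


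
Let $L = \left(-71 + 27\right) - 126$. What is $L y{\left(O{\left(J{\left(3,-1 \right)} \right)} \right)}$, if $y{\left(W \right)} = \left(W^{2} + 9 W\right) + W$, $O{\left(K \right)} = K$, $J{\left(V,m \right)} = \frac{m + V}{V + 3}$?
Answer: $- \frac{5270}{9} \approx -585.56$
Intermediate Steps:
$J{\left(V,m \right)} = \frac{V + m}{3 + V}$
$y{\left(W \right)} = W^{2} + 10 W$
$L = -170$ ($L = -44 - 126 = -170$)
$L y{\left(O{\left(J{\left(3,-1 \right)} \right)} \right)} = - 170 \frac{3 - 1}{3 + 3} \left(10 + \frac{3 - 1}{3 + 3}\right) = - 170 \cdot \frac{1}{6} \cdot 2 \left(10 + \frac{1}{6} \cdot 2\right) = - 170 \frac{10 + \frac{1}{3}}{3} = - 170 \cdot \frac{1}{3} \cdot \frac{31}{3} = \left(-170\right) \frac{31}{9} = - \frac{5270}{9}$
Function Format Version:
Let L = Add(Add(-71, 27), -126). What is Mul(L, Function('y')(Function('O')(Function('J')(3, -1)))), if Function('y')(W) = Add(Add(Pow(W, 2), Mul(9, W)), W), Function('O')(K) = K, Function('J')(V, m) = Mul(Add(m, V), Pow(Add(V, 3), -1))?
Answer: Rational(-5270, 9) ≈ -585.56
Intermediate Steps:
Function('J')(V, m) = Mul(Pow(Add(3, V), -1), Add(V, m)) (Function('J')(V, m) = Mul(Add(V, m), Pow(Add(3, V), -1)) = Mul(Pow(Add(3, V), -1), Add(V, m)))
Function('y')(W) = Add(Pow(W, 2), Mul(10, W))
L = -170 (L = Add(-44, -126) = -170)
Mul(L, Function('y')(Function('O')(Function('J')(3, -1)))) = Mul(-170, Mul(Mul(Pow(Add(3, 3), -1), Add(3, -1)), Add(10, Mul(Pow(Add(3, 3), -1), Add(3, -1))))) = Mul(-170, Mul(Mul(Pow(6, -1), 2), Add(10, Mul(Pow(6, -1), 2)))) = Mul(-170, Mul(Mul(Rational(1, 6), 2), Add(10, Mul(Rational(1, 6), 2)))) = Mul(-170, Mul(Rational(1, 3), Add(10, Rational(1, 3)))) = Mul(-170, Mul(Rational(1, 3), Rational(31, 3))) = Mul(-170, Rational(31, 9)) = Rational(-5270, 9)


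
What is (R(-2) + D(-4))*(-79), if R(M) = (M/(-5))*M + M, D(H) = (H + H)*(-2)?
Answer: -5214/5 ≈ -1042.8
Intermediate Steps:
D(H) = -4*H (D(H) = (2*H)*(-2) = -4*H)
R(M) = M - M²/5 (R(M) = (M*(-⅕))*M + M = (-M/5)*M + M = -M²/5 + M = M - M²/5)
(R(-2) + D(-4))*(-79) = ((⅕)*(-2)*(5 - 1*(-2)) - 4*(-4))*(-79) = ((⅕)*(-2)*(5 + 2) + 16)*(-79) = ((⅕)*(-2)*7 + 16)*(-79) = (-14/5 + 16)*(-79) = (66/5)*(-79) = -5214/5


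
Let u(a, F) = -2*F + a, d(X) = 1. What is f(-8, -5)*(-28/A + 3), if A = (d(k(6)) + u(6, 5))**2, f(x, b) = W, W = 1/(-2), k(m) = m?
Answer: 1/18 ≈ 0.055556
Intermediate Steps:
W = -1/2 ≈ -0.50000
u(a, F) = a - 2*F
f(x, b) = -1/2
A = 9 (A = (1 + (6 - 2*5))**2 = (1 + (6 - 10))**2 = (1 - 4)**2 = (-3)**2 = 9)
f(-8, -5)*(-28/A + 3) = -(-28/9 + 3)/2 = -1/2*(-1/9) = 1/18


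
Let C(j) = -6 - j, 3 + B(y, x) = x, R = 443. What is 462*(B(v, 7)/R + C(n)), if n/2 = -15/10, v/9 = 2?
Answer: -612150/443 ≈ -1381.8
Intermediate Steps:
v = 18 (v = 9*2 = 18)
B(y, x) = -3 + x
n = -3 (n = 2*(-15/10) = 2*(-15*1/10) = 2*(-3/2) = -3)
462*(B(v, 7)/R + C(n)) = 462*((-3 + 7)/443 + (-6 - 1*(-3))) = 462*(4*(1/443) + (-6 + 3)) = 462*(4/443 - 3) = 462*(-1325/443) = -612150/443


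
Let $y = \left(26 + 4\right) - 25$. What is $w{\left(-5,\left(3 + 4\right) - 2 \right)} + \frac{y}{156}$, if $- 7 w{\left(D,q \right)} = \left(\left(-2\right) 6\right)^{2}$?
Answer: $- \frac{22429}{1092} \approx -20.539$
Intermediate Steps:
$w{\left(D,q \right)} = - \frac{144}{7}$ ($w{\left(D,q \right)} = - \frac{\left(\left(-2\right) 6\right)^{2}}{7} = - \frac{\left(-12\right)^{2}}{7} = \left(- \frac{1}{7}\right) 144 = - \frac{144}{7}$)
$y = 5$ ($y = 30 - 25 = 5$)
$w{\left(-5,\left(3 + 4\right) - 2 \right)} + \frac{y}{156} = - \frac{144}{7} + \frac{1}{156} \cdot 5 = - \frac{144}{7} + \frac{5}{156} = - \frac{22429}{1092}$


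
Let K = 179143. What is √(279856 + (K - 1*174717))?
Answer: √284282 ≈ 533.18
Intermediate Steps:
√(279856 + (K - 1*174717)) = √(279856 + (179143 - 1*174717)) = √(279856 + (179143 - 174717)) = √(279856 + 4426) = √284282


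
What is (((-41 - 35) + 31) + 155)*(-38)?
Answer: -4180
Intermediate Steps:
(((-41 - 35) + 31) + 155)*(-38) = ((-76 + 31) + 155)*(-38) = (-45 + 155)*(-38) = 110*(-38) = -4180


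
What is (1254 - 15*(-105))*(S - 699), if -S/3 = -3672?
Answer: 29186793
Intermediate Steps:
S = 11016 (S = -3*(-3672) = 11016)
(1254 - 15*(-105))*(S - 699) = (1254 - 15*(-105))*(11016 - 699) = (1254 + 1575)*10317 = 2829*10317 = 29186793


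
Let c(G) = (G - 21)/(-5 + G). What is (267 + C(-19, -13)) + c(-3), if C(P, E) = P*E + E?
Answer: 504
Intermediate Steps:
c(G) = (-21 + G)/(-5 + G)
C(P, E) = E + E*P (C(P, E) = E*P + E = E + E*P)
(267 + C(-19, -13)) + c(-3) = (267 - 13*(1 - 19)) + (-21 - 3)/(-5 - 3) = (267 - 13*(-18)) - 24/(-8) = (267 + 234) - ⅛*(-24) = 501 + 3 = 504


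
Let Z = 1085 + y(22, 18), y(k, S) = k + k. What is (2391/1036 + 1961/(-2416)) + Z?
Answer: 707401241/625744 ≈ 1130.5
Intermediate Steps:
y(k, S) = 2*k
Z = 1129 (Z = 1085 + 2*22 = 1085 + 44 = 1129)
(2391/1036 + 1961/(-2416)) + Z = (2391/1036 + 1961/(-2416)) + 1129 = (2391*(1/1036) + 1961*(-1/2416)) + 1129 = (2391/1036 - 1961/2416) + 1129 = 936265/625744 + 1129 = 707401241/625744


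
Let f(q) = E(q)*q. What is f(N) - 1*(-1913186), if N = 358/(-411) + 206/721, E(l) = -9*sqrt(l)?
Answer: 1913186 + 3368*I*sqrt(1211217)/919681 ≈ 1.9132e+6 + 4.0304*I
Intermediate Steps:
N = -1684/2877 (N = 358*(-1/411) + 206*(1/721) = -358/411 + 2/7 = -1684/2877 ≈ -0.58533)
f(q) = -9*q**(3/2) (f(q) = (-9*sqrt(q))*q = -9*q**(3/2))
f(N) - 1*(-1913186) = -(-3368)*I*sqrt(1211217)/919681 - 1*(-1913186) = -(-3368)*I*sqrt(1211217)/919681 + 1913186 = 3368*I*sqrt(1211217)/919681 + 1913186 = 1913186 + 3368*I*sqrt(1211217)/919681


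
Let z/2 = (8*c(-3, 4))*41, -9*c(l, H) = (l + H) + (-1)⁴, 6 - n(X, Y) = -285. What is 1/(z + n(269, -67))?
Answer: 9/1307 ≈ 0.0068860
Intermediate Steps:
n(X, Y) = 291 (n(X, Y) = 6 - 1*(-285) = 6 + 285 = 291)
c(l, H) = -⅑ - H/9 - l/9 (c(l, H) = -((l + H) + (-1)⁴)/9 = -((H + l) + 1)/9 = -(1 + H + l)/9 = -⅑ - H/9 - l/9)
z = -1312/9 (z = 2*((8*(-⅑ - ⅑*4 - ⅑*(-3)))*41) = 2*((8*(-⅑ - 4/9 + ⅓))*41) = 2*((8*(-2/9))*41) = 2*(-16/9*41) = 2*(-656/9) = -1312/9 ≈ -145.78)
1/(z + n(269, -67)) = 1/(-1312/9 + 291) = 1/(1307/9) = 9/1307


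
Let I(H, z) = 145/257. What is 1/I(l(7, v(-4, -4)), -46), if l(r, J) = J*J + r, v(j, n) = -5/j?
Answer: 257/145 ≈ 1.7724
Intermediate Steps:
l(r, J) = r + J² (l(r, J) = J² + r = r + J²)
I(H, z) = 145/257 (I(H, z) = 145*(1/257) = 145/257)
1/I(l(7, v(-4, -4)), -46) = 1/(145/257) = 257/145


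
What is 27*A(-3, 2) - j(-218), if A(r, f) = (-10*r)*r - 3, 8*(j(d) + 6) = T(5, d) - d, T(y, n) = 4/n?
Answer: -276015/109 ≈ -2532.2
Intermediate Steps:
j(d) = -6 + 1/(2*d) - d/8 (j(d) = -6 + (4/d - d)/8 = -6 + (-d + 4/d)/8 = -6 + (1/(2*d) - d/8) = -6 + 1/(2*d) - d/8)
A(r, f) = -3 - 10*r² (A(r, f) = -10*r² - 3 = -3 - 10*r²)
27*A(-3, 2) - j(-218) = 27*(-3 - 10*(-3)²) - (4 - 1*(-218)*(48 - 218))/(8*(-218)) = 27*(-3 - 10*9) - (-1)*(4 - 1*(-218)*(-170))/(8*218) = 27*(-3 - 90) - (-1)*(4 - 37060)/(8*218) = 27*(-93) - (-1)*(-37056)/(8*218) = -2511 - 1*2316/109 = -2511 - 2316/109 = -276015/109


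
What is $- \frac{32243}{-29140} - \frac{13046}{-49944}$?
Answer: $\frac{62203276}{45480255} \approx 1.3677$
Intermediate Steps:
$- \frac{32243}{-29140} - \frac{13046}{-49944} = \left(-32243\right) \left(- \frac{1}{29140}\right) - - \frac{6523}{24972} = \frac{32243}{29140} + \frac{6523}{24972} = \frac{62203276}{45480255}$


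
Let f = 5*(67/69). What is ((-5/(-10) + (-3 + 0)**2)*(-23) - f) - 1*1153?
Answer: -189937/138 ≈ -1376.4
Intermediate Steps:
f = 335/69 (f = 5*(67*(1/69)) = 5*(67/69) = 335/69 ≈ 4.8551)
((-5/(-10) + (-3 + 0)**2)*(-23) - f) - 1*1153 = ((-5/(-10) + (-3 + 0)**2)*(-23) - 1*335/69) - 1*1153 = ((-5*(-1/10) + (-3)**2)*(-23) - 335/69) - 1153 = ((1/2 + 9)*(-23) - 335/69) - 1153 = ((19/2)*(-23) - 335/69) - 1153 = (-437/2 - 335/69) - 1153 = -30823/138 - 1153 = -189937/138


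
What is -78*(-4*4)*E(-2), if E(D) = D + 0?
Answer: -2496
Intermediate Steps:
E(D) = D
-78*(-4*4)*E(-2) = -78*(-4*4)*(-2) = -(-1248)*(-2) = -78*32 = -2496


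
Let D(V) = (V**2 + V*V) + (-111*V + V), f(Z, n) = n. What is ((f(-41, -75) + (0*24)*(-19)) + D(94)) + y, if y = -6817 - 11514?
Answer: -11074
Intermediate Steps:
D(V) = -110*V + 2*V**2 (D(V) = (V**2 + V**2) - 110*V = 2*V**2 - 110*V = -110*V + 2*V**2)
y = -18331
((f(-41, -75) + (0*24)*(-19)) + D(94)) + y = ((-75 + (0*24)*(-19)) + 2*94*(-55 + 94)) - 18331 = ((-75 + 0*(-19)) + 2*94*39) - 18331 = ((-75 + 0) + 7332) - 18331 = (-75 + 7332) - 18331 = 7257 - 18331 = -11074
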